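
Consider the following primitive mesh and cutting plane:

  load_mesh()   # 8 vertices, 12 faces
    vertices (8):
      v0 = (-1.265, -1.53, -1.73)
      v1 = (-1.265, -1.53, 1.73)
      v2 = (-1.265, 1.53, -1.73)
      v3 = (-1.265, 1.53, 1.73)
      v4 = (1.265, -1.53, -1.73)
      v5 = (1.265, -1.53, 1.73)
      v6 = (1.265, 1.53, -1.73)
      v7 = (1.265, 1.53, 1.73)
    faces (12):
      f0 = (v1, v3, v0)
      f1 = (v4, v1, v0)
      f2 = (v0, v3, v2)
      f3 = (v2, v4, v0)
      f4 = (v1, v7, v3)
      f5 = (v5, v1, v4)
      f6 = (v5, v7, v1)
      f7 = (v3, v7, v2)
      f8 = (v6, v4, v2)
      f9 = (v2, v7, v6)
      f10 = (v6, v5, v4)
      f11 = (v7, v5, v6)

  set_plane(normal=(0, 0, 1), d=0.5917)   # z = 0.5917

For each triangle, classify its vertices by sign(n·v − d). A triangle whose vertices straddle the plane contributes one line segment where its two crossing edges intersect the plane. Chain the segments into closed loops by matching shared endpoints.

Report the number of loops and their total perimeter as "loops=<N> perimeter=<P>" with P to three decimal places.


loops=1 perimeter=11.180

Straddling triangles (8 of 12):
  (v1,v3,v0) [++-] → (-1.265, 0.523295, 0.5917)–(-1.265, -1.53, 0.5917)  len=2.0533
  (v4,v1,v0) [-+-] → (-0.432659, -1.53, 0.5917)–(-1.265, -1.53, 0.5917)  len=0.8323
  (v0,v3,v2) [-+-] → (-1.265, 0.523295, 0.5917)–(-1.265, 1.53, 0.5917)  len=1.0067
  (v5,v1,v4) [++-] → (-0.432659, -1.53, 0.5917)–(1.265, -1.53, 0.5917)  len=1.6977
  (v3,v7,v2) [++-] → (0.432659, 1.53, 0.5917)–(-1.265, 1.53, 0.5917)  len=1.6977
  (v2,v7,v6) [-+-] → (0.432659, 1.53, 0.5917)–(1.265, 1.53, 0.5917)  len=0.8323
  (v6,v5,v4) [-+-] → (1.265, -0.523295, 0.5917)–(1.265, -1.53, 0.5917)  len=1.0067
  (v7,v5,v6) [++-] → (1.265, -0.523295, 0.5917)–(1.265, 1.53, 0.5917)  len=2.0533

Chained into 1 loop(s):
  loop 1: 8 segments, perimeter = 11.1800
Total perimeter = 11.180


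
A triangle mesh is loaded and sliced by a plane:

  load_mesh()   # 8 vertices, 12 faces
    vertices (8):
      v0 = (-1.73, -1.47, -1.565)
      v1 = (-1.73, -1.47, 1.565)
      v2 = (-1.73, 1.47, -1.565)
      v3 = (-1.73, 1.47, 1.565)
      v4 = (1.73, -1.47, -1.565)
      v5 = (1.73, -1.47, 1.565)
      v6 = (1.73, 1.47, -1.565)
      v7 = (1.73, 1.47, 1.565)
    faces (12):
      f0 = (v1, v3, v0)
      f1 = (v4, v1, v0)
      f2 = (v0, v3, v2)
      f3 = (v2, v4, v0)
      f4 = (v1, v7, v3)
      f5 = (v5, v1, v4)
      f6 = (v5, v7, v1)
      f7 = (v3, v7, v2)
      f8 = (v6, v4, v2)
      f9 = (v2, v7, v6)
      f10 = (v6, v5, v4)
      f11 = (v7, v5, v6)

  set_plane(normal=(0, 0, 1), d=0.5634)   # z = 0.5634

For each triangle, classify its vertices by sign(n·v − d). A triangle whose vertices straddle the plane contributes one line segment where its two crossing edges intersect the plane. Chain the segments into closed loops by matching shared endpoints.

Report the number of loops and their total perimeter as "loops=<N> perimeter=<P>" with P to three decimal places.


loops=1 perimeter=12.800

Straddling triangles (8 of 12):
  (v1,v3,v0) [++-] → (-1.73, 0.5292, 0.5634)–(-1.73, -1.47, 0.5634)  len=1.9992
  (v4,v1,v0) [-+-] → (-0.6228, -1.47, 0.5634)–(-1.73, -1.47, 0.5634)  len=1.1072
  (v0,v3,v2) [-+-] → (-1.73, 0.5292, 0.5634)–(-1.73, 1.47, 0.5634)  len=0.9408
  (v5,v1,v4) [++-] → (-0.6228, -1.47, 0.5634)–(1.73, -1.47, 0.5634)  len=2.3528
  (v3,v7,v2) [++-] → (0.6228, 1.47, 0.5634)–(-1.73, 1.47, 0.5634)  len=2.3528
  (v2,v7,v6) [-+-] → (0.6228, 1.47, 0.5634)–(1.73, 1.47, 0.5634)  len=1.1072
  (v6,v5,v4) [-+-] → (1.73, -0.5292, 0.5634)–(1.73, -1.47, 0.5634)  len=0.9408
  (v7,v5,v6) [++-] → (1.73, -0.5292, 0.5634)–(1.73, 1.47, 0.5634)  len=1.9992

Chained into 1 loop(s):
  loop 1: 8 segments, perimeter = 12.8000
Total perimeter = 12.800


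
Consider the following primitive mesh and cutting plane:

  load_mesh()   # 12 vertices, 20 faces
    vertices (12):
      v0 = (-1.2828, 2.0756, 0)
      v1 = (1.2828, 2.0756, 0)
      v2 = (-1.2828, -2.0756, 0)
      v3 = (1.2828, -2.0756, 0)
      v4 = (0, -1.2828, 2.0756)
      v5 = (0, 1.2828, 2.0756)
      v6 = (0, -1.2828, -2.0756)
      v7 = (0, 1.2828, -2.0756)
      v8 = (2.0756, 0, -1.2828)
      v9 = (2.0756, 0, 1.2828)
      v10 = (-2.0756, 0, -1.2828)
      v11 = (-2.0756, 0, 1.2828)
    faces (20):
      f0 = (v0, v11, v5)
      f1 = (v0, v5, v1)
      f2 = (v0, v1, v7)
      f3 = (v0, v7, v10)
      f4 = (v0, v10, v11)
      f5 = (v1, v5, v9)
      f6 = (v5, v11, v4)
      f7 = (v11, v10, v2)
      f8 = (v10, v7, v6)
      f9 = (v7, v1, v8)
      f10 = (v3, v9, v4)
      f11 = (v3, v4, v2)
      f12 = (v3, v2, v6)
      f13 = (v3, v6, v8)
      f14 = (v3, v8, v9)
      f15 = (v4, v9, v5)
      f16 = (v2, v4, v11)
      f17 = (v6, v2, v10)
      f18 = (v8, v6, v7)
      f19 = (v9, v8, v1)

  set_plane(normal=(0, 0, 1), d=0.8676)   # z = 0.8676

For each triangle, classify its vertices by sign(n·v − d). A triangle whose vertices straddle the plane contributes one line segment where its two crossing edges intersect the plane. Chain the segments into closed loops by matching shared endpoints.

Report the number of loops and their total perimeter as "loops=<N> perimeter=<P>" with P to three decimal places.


Straddling triangles (10 of 20):
  (v0,v11,v5) [-++] → (-1.819, 0.671803, 0.8676)–(-0.74659, 1.74421, 0.8676)  len=1.5166
  (v0,v5,v1) [-+-] → (-0.74659, 1.74421, 0.8676)–(0.74659, 1.74421, 0.8676)  len=1.4932
  (v0,v10,v11) [--+] → (-2.0756, 0, 0.8676)–(-1.819, 0.671803, 0.8676)  len=0.7191
  (v1,v5,v9) [-++] → (0.74659, 1.74421, 0.8676)–(1.819, 0.671803, 0.8676)  len=1.5166
  (v11,v10,v2) [+--] → (-2.0756, 0, 0.8676)–(-1.819, -0.671803, 0.8676)  len=0.7191
  (v3,v9,v4) [-++] → (1.819, -0.671803, 0.8676)–(0.74659, -1.74421, 0.8676)  len=1.5166
  (v3,v4,v2) [-+-] → (0.74659, -1.74421, 0.8676)–(-0.74659, -1.74421, 0.8676)  len=1.4932
  (v3,v8,v9) [--+] → (2.0756, 0, 0.8676)–(1.819, -0.671803, 0.8676)  len=0.7191
  (v2,v4,v11) [-++] → (-0.74659, -1.74421, 0.8676)–(-1.819, -0.671803, 0.8676)  len=1.5166
  (v9,v8,v1) [+--] → (2.0756, 0, 0.8676)–(1.819, 0.671803, 0.8676)  len=0.7191

Chained into 1 loop(s):
  loop 1: 10 segments, perimeter = 11.9294
Total perimeter = 11.929

loops=1 perimeter=11.929


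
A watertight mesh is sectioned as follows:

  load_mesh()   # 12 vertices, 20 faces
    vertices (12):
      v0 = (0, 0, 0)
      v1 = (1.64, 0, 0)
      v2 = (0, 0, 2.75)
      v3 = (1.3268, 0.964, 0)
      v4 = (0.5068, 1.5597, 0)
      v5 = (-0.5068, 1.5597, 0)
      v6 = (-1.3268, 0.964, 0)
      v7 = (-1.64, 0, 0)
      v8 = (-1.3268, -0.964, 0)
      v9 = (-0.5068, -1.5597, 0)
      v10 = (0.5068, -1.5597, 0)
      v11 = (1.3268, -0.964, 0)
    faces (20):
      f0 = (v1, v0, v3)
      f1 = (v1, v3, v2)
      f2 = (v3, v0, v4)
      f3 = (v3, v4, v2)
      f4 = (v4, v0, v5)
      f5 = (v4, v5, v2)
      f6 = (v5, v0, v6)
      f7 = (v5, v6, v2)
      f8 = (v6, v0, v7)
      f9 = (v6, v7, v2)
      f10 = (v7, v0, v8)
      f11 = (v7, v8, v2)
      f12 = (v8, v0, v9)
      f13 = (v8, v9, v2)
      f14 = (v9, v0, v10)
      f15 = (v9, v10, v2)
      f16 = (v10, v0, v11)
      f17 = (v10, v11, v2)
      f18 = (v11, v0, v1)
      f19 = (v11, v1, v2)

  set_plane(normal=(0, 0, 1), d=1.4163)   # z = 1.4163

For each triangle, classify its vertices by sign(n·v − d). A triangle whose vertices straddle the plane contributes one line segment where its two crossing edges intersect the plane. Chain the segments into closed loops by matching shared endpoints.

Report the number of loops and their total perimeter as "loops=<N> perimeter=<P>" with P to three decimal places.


loops=1 perimeter=4.916

Straddling triangles (10 of 20):
  (v1,v3,v2) [--+] → (0.643474, 0.467522, 1.4163)–(0.79537, 0, 1.4163)  len=0.4916
  (v3,v4,v2) [--+] → (0.245789, 0.756426, 1.4163)–(0.643474, 0.467522, 1.4163)  len=0.4915
  (v4,v5,v2) [--+] → (-0.245789, 0.756426, 1.4163)–(0.245789, 0.756426, 1.4163)  len=0.4916
  (v5,v6,v2) [--+] → (-0.643474, 0.467522, 1.4163)–(-0.245789, 0.756426, 1.4163)  len=0.4915
  (v6,v7,v2) [--+] → (-0.79537, 0, 1.4163)–(-0.643474, 0.467522, 1.4163)  len=0.4916
  (v7,v8,v2) [--+] → (-0.643474, -0.467522, 1.4163)–(-0.79537, 0, 1.4163)  len=0.4916
  (v8,v9,v2) [--+] → (-0.245789, -0.756426, 1.4163)–(-0.643474, -0.467522, 1.4163)  len=0.4915
  (v9,v10,v2) [--+] → (0.245789, -0.756426, 1.4163)–(-0.245789, -0.756426, 1.4163)  len=0.4916
  (v10,v11,v2) [--+] → (0.643474, -0.467522, 1.4163)–(0.245789, -0.756426, 1.4163)  len=0.4915
  (v11,v1,v2) [--+] → (0.79537, 0, 1.4163)–(0.643474, -0.467522, 1.4163)  len=0.4916

Chained into 1 loop(s):
  loop 1: 10 segments, perimeter = 4.9157
Total perimeter = 4.916


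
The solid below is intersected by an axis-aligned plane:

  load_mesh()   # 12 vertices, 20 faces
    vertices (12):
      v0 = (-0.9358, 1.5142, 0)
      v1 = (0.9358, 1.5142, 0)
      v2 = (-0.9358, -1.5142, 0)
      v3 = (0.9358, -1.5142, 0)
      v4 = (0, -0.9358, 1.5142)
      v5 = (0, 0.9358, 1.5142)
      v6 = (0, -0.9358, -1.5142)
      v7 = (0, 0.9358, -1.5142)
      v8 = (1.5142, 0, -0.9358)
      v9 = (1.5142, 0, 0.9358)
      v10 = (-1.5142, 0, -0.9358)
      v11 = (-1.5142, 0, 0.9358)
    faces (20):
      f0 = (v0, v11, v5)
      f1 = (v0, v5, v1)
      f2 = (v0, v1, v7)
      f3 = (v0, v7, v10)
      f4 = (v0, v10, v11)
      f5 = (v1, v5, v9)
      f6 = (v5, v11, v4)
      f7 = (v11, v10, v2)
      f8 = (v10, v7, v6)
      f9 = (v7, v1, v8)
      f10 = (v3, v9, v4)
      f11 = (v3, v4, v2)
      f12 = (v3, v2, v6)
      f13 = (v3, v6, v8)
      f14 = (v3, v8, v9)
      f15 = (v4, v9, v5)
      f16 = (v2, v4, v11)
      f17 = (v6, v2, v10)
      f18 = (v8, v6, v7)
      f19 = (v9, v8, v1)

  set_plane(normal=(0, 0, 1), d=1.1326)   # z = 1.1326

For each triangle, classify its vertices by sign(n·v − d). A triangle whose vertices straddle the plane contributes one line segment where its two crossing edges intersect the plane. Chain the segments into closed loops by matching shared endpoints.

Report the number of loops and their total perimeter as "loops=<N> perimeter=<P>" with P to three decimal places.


Straddling triangles (8 of 20):
  (v0,v11,v5) [--+] → (-0.998995, 0.318405, 1.1326)–(-0.235835, 1.08157, 1.1326)  len=1.0793
  (v0,v5,v1) [-+-] → (-0.235835, 1.08157, 1.1326)–(0.235835, 1.08157, 1.1326)  len=0.4717
  (v1,v5,v9) [-+-] → (0.235835, 1.08157, 1.1326)–(0.998995, 0.318405, 1.1326)  len=1.0793
  (v5,v11,v4) [+-+] → (-0.998995, 0.318405, 1.1326)–(-0.998995, -0.318405, 1.1326)  len=0.6368
  (v3,v9,v4) [--+] → (0.998995, -0.318405, 1.1326)–(0.235835, -1.08157, 1.1326)  len=1.0793
  (v3,v4,v2) [-+-] → (0.235835, -1.08157, 1.1326)–(-0.235835, -1.08157, 1.1326)  len=0.4717
  (v4,v9,v5) [+-+] → (0.998995, -0.318405, 1.1326)–(0.998995, 0.318405, 1.1326)  len=0.6368
  (v2,v4,v11) [-+-] → (-0.235835, -1.08157, 1.1326)–(-0.998995, -0.318405, 1.1326)  len=1.0793

Chained into 1 loop(s):
  loop 1: 8 segments, perimeter = 6.5340
Total perimeter = 6.534

loops=1 perimeter=6.534


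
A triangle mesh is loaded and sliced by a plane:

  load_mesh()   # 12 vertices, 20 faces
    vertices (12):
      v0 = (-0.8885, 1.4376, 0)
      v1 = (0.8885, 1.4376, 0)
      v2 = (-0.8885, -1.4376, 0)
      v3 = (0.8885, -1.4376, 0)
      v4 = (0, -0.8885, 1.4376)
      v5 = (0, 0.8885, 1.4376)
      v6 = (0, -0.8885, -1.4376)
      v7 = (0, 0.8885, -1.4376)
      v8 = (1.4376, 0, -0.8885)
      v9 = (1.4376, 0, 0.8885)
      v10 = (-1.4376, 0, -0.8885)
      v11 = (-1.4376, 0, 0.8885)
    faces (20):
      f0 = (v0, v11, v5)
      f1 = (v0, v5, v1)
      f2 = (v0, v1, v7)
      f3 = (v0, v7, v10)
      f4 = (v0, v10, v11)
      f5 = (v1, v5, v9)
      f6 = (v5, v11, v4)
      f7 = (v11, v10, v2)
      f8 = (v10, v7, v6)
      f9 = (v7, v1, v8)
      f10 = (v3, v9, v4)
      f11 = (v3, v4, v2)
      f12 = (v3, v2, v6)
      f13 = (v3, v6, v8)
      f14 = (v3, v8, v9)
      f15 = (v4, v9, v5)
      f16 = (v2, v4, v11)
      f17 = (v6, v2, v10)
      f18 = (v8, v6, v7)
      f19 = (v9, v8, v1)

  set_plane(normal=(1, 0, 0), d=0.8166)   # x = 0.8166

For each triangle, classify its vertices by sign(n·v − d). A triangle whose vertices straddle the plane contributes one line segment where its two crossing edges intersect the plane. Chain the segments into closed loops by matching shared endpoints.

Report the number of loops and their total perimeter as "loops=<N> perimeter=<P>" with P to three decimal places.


Straddling triangles (10 of 20):
  (v0,v5,v1) [--+] → (0.8166, 1.39317, 0.116335)–(0.8166, 1.4376, 0)  len=0.1245
  (v0,v1,v7) [-+-] → (0.8166, 1.4376, 0)–(0.8166, 1.39317, -0.116335)  len=0.1245
  (v1,v5,v9) [+-+] → (0.8166, 1.39317, 0.116335)–(0.8166, 0.383805, 1.12569)  len=1.4275
  (v7,v1,v8) [-++] → (0.8166, 1.39317, -0.116335)–(0.8166, 0.383805, -1.12569)  len=1.4275
  (v3,v9,v4) [++-] → (0.8166, -0.383805, 1.12569)–(0.8166, -1.39317, 0.116335)  len=1.4275
  (v3,v4,v2) [+--] → (0.8166, -1.39317, 0.116335)–(0.8166, -1.4376, 0)  len=0.1245
  (v3,v2,v6) [+--] → (0.8166, -1.4376, 0)–(0.8166, -1.39317, -0.116335)  len=0.1245
  (v3,v6,v8) [+-+] → (0.8166, -1.39317, -0.116335)–(0.8166, -0.383805, -1.12569)  len=1.4275
  (v4,v9,v5) [-+-] → (0.8166, -0.383805, 1.12569)–(0.8166, 0.383805, 1.12569)  len=0.7676
  (v8,v6,v7) [+--] → (0.8166, -0.383805, -1.12569)–(0.8166, 0.383805, -1.12569)  len=0.7676

Chained into 1 loop(s):
  loop 1: 10 segments, perimeter = 7.7432
Total perimeter = 7.743

loops=1 perimeter=7.743


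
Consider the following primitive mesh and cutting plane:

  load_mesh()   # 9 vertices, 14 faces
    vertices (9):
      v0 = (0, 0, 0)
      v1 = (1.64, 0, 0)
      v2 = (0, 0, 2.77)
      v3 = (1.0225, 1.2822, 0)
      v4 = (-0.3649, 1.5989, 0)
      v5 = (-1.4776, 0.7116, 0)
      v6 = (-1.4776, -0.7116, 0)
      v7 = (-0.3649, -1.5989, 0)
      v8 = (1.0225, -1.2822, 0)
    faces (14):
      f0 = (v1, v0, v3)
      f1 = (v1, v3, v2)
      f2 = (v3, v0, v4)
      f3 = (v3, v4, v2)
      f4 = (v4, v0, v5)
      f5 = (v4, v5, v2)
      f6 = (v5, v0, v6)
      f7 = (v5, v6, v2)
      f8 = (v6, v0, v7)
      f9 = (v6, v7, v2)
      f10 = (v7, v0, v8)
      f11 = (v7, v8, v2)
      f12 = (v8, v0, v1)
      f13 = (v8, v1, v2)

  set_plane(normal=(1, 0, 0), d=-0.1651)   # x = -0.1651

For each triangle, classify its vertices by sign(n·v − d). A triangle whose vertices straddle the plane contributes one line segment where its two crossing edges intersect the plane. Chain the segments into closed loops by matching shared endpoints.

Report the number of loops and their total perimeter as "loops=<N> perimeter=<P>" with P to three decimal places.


loops=1 perimeter=9.008

Straddling triangles (10 of 14):
  (v3,v0,v4) [++-] → (-0.1651, 0.723427, 0)–(-0.1651, 1.55329, 0)  len=0.8299
  (v3,v4,v2) [+-+] → (-0.1651, 1.55329, 0)–(-0.1651, 0.723427, 1.51671)  len=1.7289
  (v4,v0,v5) [-+-] → (-0.1651, 0.723427, 0)–(-0.1651, 0.0795108, 0)  len=0.6439
  (v4,v5,v2) [--+] → (-0.1651, 0.0795108, 2.46049)–(-0.1651, 0.723427, 1.51671)  len=1.1425
  (v5,v0,v6) [-+-] → (-0.1651, 0.0795108, 0)–(-0.1651, -0.0795108, 0)  len=0.1590
  (v5,v6,v2) [--+] → (-0.1651, -0.0795108, 2.46049)–(-0.1651, 0.0795108, 2.46049)  len=0.1590
  (v6,v0,v7) [-+-] → (-0.1651, -0.0795108, 0)–(-0.1651, -0.723427, 0)  len=0.6439
  (v6,v7,v2) [--+] → (-0.1651, -0.723427, 1.51671)–(-0.1651, -0.0795108, 2.46049)  len=1.1425
  (v7,v0,v8) [-++] → (-0.1651, -0.723427, 0)–(-0.1651, -1.55329, 0)  len=0.8299
  (v7,v8,v2) [-++] → (-0.1651, -1.55329, 0)–(-0.1651, -0.723427, 1.51671)  len=1.7289

Chained into 1 loop(s):
  loop 1: 10 segments, perimeter = 9.0084
Total perimeter = 9.008


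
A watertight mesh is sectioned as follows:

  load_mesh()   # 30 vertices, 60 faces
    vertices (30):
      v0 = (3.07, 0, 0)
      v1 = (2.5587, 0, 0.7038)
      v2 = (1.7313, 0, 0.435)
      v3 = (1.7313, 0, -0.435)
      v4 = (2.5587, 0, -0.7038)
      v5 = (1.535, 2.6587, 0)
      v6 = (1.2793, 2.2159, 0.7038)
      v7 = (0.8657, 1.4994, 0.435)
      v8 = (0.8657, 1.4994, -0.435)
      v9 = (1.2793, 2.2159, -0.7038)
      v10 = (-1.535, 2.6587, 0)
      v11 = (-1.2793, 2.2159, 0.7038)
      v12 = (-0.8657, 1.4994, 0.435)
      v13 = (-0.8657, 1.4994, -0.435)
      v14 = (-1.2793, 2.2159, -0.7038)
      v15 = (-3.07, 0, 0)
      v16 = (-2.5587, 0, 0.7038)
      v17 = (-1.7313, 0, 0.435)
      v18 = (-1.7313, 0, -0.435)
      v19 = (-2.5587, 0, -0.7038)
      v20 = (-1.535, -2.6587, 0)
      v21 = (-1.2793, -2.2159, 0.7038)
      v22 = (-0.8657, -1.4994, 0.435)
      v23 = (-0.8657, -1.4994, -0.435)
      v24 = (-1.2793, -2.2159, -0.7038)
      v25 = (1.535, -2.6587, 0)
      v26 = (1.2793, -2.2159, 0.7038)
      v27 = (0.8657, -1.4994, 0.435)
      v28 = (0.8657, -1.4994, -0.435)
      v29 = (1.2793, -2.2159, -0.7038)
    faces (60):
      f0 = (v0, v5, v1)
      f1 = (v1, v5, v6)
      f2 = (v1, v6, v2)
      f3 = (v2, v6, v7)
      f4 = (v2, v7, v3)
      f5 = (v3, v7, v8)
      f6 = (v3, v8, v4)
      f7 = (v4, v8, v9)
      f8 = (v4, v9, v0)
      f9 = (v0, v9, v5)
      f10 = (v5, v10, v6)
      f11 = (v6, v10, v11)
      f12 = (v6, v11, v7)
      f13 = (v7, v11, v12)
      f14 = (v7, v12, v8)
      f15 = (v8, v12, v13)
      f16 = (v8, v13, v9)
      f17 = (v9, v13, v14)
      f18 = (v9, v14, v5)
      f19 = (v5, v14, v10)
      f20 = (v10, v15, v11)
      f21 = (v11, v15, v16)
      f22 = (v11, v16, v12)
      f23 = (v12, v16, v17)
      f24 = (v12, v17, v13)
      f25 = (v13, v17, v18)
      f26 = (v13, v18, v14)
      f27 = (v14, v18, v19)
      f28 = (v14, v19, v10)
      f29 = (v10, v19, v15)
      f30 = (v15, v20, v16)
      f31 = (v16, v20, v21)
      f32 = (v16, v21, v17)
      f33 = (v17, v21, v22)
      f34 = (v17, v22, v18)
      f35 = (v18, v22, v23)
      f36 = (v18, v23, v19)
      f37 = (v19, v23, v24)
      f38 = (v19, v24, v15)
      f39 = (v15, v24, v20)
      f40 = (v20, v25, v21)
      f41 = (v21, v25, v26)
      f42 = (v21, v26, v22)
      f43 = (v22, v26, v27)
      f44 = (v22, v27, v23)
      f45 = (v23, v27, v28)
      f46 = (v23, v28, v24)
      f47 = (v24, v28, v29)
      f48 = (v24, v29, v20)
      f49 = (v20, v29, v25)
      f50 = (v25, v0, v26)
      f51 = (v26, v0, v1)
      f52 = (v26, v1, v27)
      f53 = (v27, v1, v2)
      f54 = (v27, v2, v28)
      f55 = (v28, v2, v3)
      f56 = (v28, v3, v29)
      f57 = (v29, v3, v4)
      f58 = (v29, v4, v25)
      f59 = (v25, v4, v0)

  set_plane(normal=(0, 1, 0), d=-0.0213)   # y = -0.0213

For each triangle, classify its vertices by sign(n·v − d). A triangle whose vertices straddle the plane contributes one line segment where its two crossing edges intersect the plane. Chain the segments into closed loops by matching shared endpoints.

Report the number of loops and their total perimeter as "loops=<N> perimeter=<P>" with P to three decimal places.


loops=2 perimeter=8.700

Straddling triangles (20 of 60):
  (v15,v20,v16) [+-+] → (-3.0577, -0.0213, 0)–(-2.5505, -0.0213, 0.698162)  len=0.8630
  (v16,v20,v21) [+--] → (-2.5505, -0.0213, 0.698162)–(-2.5464, -0.0213, 0.7038)  len=0.0070
  (v16,v21,v17) [+-+] → (-2.5464, -0.0213, 0.7038)–(-1.72696, -0.0213, 0.437584)  len=0.8616
  (v17,v21,v22) [+--] → (-1.72696, -0.0213, 0.437584)–(-1.719, -0.0213, 0.435)  len=0.0084
  (v17,v22,v18) [+-+] → (-1.719, -0.0213, 0.435)–(-1.719, -0.0213, -0.422641)  len=0.8576
  (v18,v22,v23) [+--] → (-1.719, -0.0213, -0.422641)–(-1.719, -0.0213, -0.435)  len=0.0124
  (v18,v23,v19) [+-+] → (-1.719, -0.0213, -0.435)–(-2.53465, -0.0213, -0.699982)  len=0.8576
  (v19,v23,v24) [+--] → (-2.53465, -0.0213, -0.699982)–(-2.5464, -0.0213, -0.7038)  len=0.0124
  (v19,v24,v15) [+-+] → (-2.5464, -0.0213, -0.7038)–(-3.05279, -0.0213, -0.00676517)  len=0.8616
  (v15,v24,v20) [+--] → (-3.05279, -0.0213, -0.00676517)–(-3.0577, -0.0213, 0)  len=0.0084
  (v25,v0,v26) [-+-] → (3.0577, -0.0213, 0)–(3.05279, -0.0213, 0.00676517)  len=0.0084
  (v26,v0,v1) [-++] → (3.05279, -0.0213, 0.00676517)–(2.5464, -0.0213, 0.7038)  len=0.8616
  (v26,v1,v27) [-+-] → (2.5464, -0.0213, 0.7038)–(2.53465, -0.0213, 0.699982)  len=0.0124
  (v27,v1,v2) [-++] → (2.53465, -0.0213, 0.699982)–(1.719, -0.0213, 0.435)  len=0.8576
  (v27,v2,v28) [-+-] → (1.719, -0.0213, 0.435)–(1.719, -0.0213, 0.422641)  len=0.0124
  (v28,v2,v3) [-++] → (1.719, -0.0213, 0.422641)–(1.719, -0.0213, -0.435)  len=0.8576
  (v28,v3,v29) [-+-] → (1.719, -0.0213, -0.435)–(1.72696, -0.0213, -0.437584)  len=0.0084
  (v29,v3,v4) [-++] → (1.72696, -0.0213, -0.437584)–(2.5464, -0.0213, -0.7038)  len=0.8616
  (v29,v4,v25) [-+-] → (2.5464, -0.0213, -0.7038)–(2.5505, -0.0213, -0.698162)  len=0.0070
  (v25,v4,v0) [-++] → (2.5505, -0.0213, -0.698162)–(3.0577, -0.0213, 0)  len=0.8630

Chained into 2 loop(s):
  loop 1: 10 segments, perimeter = 4.3498
  loop 2: 10 segments, perimeter = 4.3498
Total perimeter = 8.700


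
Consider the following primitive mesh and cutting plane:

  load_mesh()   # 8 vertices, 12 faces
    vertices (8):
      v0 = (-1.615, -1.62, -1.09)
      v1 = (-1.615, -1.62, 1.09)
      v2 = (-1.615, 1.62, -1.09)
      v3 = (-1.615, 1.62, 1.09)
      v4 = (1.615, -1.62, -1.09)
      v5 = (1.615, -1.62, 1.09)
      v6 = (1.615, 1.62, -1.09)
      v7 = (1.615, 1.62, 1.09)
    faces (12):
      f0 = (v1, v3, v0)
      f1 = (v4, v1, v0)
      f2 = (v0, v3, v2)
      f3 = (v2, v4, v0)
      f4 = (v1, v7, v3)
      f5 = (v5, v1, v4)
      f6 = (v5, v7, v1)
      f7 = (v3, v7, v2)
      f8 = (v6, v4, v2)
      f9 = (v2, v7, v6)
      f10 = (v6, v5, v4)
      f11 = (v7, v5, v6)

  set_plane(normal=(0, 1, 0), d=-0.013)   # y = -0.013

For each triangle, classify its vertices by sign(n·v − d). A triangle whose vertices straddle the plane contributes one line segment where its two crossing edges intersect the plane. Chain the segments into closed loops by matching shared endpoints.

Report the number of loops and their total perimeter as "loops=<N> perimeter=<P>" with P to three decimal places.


loops=1 perimeter=10.820

Straddling triangles (8 of 12):
  (v1,v3,v0) [-+-] → (-1.615, -0.013, 1.09)–(-1.615, -0.013, -0.00874691)  len=1.0987
  (v0,v3,v2) [-++] → (-1.615, -0.013, -0.00874691)–(-1.615, -0.013, -1.09)  len=1.0813
  (v2,v4,v0) [+--] → (0.0129599, -0.013, -1.09)–(-1.615, -0.013, -1.09)  len=1.6280
  (v1,v7,v3) [-++] → (-0.0129599, -0.013, 1.09)–(-1.615, -0.013, 1.09)  len=1.6020
  (v5,v7,v1) [-+-] → (1.615, -0.013, 1.09)–(-0.0129599, -0.013, 1.09)  len=1.6280
  (v6,v4,v2) [+-+] → (1.615, -0.013, -1.09)–(0.0129599, -0.013, -1.09)  len=1.6020
  (v6,v5,v4) [+--] → (1.615, -0.013, 0.00874691)–(1.615, -0.013, -1.09)  len=1.0987
  (v7,v5,v6) [+-+] → (1.615, -0.013, 1.09)–(1.615, -0.013, 0.00874691)  len=1.0813

Chained into 1 loop(s):
  loop 1: 8 segments, perimeter = 10.8200
Total perimeter = 10.820


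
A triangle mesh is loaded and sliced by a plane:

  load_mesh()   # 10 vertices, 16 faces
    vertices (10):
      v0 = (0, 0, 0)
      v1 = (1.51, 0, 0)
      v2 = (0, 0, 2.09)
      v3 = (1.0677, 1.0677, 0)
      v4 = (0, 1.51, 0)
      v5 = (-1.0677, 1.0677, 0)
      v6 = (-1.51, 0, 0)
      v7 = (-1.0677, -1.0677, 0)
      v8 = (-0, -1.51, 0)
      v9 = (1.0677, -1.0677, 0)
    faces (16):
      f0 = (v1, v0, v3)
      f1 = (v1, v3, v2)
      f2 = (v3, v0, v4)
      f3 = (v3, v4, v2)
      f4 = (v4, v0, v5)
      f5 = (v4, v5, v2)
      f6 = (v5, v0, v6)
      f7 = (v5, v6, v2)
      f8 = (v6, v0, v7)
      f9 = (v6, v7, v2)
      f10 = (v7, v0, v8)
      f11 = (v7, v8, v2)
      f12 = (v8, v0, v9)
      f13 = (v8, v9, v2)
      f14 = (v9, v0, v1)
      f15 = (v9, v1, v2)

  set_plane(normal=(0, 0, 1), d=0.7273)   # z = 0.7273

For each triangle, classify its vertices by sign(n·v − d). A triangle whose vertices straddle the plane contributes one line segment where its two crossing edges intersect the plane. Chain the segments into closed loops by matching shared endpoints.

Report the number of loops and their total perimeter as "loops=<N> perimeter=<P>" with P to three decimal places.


Straddling triangles (8 of 16):
  (v1,v3,v2) [--+] → (0.696151, 0.696151, 0.7273)–(0.984534, 0, 0.7273)  len=0.7535
  (v3,v4,v2) [--+] → (0, 0.984534, 0.7273)–(0.696151, 0.696151, 0.7273)  len=0.7535
  (v4,v5,v2) [--+] → (-0.696151, 0.696151, 0.7273)–(0, 0.984534, 0.7273)  len=0.7535
  (v5,v6,v2) [--+] → (-0.984534, 0, 0.7273)–(-0.696151, 0.696151, 0.7273)  len=0.7535
  (v6,v7,v2) [--+] → (-0.696151, -0.696151, 0.7273)–(-0.984534, 0, 0.7273)  len=0.7535
  (v7,v8,v2) [--+] → (0, -0.984534, 0.7273)–(-0.696151, -0.696151, 0.7273)  len=0.7535
  (v8,v9,v2) [--+] → (0.696151, -0.696151, 0.7273)–(0, -0.984534, 0.7273)  len=0.7535
  (v9,v1,v2) [--+] → (0.984534, 0, 0.7273)–(0.696151, -0.696151, 0.7273)  len=0.7535

Chained into 1 loop(s):
  loop 1: 8 segments, perimeter = 6.0282
Total perimeter = 6.028

loops=1 perimeter=6.028


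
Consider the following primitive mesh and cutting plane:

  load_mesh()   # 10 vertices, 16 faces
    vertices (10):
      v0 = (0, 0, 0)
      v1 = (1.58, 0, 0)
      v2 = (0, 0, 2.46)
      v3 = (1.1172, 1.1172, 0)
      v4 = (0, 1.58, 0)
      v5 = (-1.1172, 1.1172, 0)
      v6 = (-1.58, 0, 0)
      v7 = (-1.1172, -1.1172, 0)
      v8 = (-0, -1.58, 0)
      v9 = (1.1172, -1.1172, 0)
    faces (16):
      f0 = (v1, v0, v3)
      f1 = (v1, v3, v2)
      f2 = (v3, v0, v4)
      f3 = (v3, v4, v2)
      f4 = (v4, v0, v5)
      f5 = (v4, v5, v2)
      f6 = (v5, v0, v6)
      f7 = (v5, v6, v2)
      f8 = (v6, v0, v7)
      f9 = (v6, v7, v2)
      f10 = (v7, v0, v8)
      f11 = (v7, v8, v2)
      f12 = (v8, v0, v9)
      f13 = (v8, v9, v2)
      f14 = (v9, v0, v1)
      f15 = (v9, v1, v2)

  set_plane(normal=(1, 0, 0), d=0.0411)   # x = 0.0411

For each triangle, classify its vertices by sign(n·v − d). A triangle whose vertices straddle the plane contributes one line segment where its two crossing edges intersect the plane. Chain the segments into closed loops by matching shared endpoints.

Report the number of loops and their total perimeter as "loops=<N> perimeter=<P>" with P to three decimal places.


Straddling triangles (8 of 16):
  (v1,v0,v3) [+-+] → (0.0411, 0, 0)–(0.0411, 0.0411, 0)  len=0.0411
  (v1,v3,v2) [++-] → (0.0411, 0.0411, 2.3695)–(0.0411, 0, 2.39601)  len=0.0489
  (v3,v0,v4) [+--] → (0.0411, 0.0411, 0)–(0.0411, 1.56297, 0)  len=1.5219
  (v3,v4,v2) [+--] → (0.0411, 1.56297, 0)–(0.0411, 0.0411, 2.3695)  len=2.8161
  (v8,v0,v9) [--+] → (0.0411, -0.0411, 0)–(0.0411, -1.56297, 0)  len=1.5219
  (v8,v9,v2) [-+-] → (0.0411, -1.56297, 0)–(0.0411, -0.0411, 2.3695)  len=2.8161
  (v9,v0,v1) [+-+] → (0.0411, -0.0411, 0)–(0.0411, 0, 0)  len=0.0411
  (v9,v1,v2) [++-] → (0.0411, 0, 2.39601)–(0.0411, -0.0411, 2.3695)  len=0.0489

Chained into 1 loop(s):
  loop 1: 8 segments, perimeter = 8.8560
Total perimeter = 8.856

loops=1 perimeter=8.856


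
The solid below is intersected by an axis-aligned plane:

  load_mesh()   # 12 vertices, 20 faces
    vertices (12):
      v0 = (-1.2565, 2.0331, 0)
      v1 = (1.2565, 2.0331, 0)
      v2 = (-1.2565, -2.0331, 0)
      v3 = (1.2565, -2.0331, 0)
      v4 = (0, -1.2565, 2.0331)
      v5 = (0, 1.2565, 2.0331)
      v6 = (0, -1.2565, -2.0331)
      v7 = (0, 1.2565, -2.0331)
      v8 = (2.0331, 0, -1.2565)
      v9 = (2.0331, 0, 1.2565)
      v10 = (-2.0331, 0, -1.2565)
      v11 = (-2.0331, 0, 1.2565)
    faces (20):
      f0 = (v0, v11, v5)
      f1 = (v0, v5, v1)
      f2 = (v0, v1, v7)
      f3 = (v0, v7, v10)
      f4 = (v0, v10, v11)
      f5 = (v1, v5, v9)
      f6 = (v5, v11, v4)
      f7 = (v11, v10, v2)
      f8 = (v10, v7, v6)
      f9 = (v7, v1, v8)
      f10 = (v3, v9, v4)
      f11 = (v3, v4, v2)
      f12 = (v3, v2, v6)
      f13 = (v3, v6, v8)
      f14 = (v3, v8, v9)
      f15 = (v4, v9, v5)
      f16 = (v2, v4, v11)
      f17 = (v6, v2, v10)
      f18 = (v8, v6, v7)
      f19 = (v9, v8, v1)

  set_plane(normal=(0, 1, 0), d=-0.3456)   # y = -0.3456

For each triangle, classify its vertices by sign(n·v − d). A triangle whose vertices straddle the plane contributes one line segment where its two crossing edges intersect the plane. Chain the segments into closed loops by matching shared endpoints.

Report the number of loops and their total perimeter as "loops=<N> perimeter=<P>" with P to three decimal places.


Straddling triangles (10 of 20):
  (v5,v11,v4) [++-] → (-1.4739, -0.3456, 1.4701)–(0, -0.3456, 2.0331)  len=1.5778
  (v11,v10,v2) [++-] → (-1.90109, -0.3456, -1.04291)–(-1.90109, -0.3456, 1.04291)  len=2.0858
  (v10,v7,v6) [++-] → (0, -0.3456, -2.0331)–(-1.4739, -0.3456, -1.4701)  len=1.5778
  (v3,v9,v4) [-+-] → (1.90109, -0.3456, 1.04291)–(1.4739, -0.3456, 1.4701)  len=0.6041
  (v3,v6,v8) [--+] → (1.4739, -0.3456, -1.4701)–(1.90109, -0.3456, -1.04291)  len=0.6041
  (v3,v8,v9) [-++] → (1.90109, -0.3456, -1.04291)–(1.90109, -0.3456, 1.04291)  len=2.0858
  (v4,v9,v5) [-++] → (1.4739, -0.3456, 1.4701)–(0, -0.3456, 2.0331)  len=1.5778
  (v2,v4,v11) [--+] → (-1.4739, -0.3456, 1.4701)–(-1.90109, -0.3456, 1.04291)  len=0.6041
  (v6,v2,v10) [--+] → (-1.90109, -0.3456, -1.04291)–(-1.4739, -0.3456, -1.4701)  len=0.6041
  (v8,v6,v7) [+-+] → (1.4739, -0.3456, -1.4701)–(0, -0.3456, -2.0331)  len=1.5778

Chained into 1 loop(s):
  loop 1: 10 segments, perimeter = 12.8993
Total perimeter = 12.899

loops=1 perimeter=12.899


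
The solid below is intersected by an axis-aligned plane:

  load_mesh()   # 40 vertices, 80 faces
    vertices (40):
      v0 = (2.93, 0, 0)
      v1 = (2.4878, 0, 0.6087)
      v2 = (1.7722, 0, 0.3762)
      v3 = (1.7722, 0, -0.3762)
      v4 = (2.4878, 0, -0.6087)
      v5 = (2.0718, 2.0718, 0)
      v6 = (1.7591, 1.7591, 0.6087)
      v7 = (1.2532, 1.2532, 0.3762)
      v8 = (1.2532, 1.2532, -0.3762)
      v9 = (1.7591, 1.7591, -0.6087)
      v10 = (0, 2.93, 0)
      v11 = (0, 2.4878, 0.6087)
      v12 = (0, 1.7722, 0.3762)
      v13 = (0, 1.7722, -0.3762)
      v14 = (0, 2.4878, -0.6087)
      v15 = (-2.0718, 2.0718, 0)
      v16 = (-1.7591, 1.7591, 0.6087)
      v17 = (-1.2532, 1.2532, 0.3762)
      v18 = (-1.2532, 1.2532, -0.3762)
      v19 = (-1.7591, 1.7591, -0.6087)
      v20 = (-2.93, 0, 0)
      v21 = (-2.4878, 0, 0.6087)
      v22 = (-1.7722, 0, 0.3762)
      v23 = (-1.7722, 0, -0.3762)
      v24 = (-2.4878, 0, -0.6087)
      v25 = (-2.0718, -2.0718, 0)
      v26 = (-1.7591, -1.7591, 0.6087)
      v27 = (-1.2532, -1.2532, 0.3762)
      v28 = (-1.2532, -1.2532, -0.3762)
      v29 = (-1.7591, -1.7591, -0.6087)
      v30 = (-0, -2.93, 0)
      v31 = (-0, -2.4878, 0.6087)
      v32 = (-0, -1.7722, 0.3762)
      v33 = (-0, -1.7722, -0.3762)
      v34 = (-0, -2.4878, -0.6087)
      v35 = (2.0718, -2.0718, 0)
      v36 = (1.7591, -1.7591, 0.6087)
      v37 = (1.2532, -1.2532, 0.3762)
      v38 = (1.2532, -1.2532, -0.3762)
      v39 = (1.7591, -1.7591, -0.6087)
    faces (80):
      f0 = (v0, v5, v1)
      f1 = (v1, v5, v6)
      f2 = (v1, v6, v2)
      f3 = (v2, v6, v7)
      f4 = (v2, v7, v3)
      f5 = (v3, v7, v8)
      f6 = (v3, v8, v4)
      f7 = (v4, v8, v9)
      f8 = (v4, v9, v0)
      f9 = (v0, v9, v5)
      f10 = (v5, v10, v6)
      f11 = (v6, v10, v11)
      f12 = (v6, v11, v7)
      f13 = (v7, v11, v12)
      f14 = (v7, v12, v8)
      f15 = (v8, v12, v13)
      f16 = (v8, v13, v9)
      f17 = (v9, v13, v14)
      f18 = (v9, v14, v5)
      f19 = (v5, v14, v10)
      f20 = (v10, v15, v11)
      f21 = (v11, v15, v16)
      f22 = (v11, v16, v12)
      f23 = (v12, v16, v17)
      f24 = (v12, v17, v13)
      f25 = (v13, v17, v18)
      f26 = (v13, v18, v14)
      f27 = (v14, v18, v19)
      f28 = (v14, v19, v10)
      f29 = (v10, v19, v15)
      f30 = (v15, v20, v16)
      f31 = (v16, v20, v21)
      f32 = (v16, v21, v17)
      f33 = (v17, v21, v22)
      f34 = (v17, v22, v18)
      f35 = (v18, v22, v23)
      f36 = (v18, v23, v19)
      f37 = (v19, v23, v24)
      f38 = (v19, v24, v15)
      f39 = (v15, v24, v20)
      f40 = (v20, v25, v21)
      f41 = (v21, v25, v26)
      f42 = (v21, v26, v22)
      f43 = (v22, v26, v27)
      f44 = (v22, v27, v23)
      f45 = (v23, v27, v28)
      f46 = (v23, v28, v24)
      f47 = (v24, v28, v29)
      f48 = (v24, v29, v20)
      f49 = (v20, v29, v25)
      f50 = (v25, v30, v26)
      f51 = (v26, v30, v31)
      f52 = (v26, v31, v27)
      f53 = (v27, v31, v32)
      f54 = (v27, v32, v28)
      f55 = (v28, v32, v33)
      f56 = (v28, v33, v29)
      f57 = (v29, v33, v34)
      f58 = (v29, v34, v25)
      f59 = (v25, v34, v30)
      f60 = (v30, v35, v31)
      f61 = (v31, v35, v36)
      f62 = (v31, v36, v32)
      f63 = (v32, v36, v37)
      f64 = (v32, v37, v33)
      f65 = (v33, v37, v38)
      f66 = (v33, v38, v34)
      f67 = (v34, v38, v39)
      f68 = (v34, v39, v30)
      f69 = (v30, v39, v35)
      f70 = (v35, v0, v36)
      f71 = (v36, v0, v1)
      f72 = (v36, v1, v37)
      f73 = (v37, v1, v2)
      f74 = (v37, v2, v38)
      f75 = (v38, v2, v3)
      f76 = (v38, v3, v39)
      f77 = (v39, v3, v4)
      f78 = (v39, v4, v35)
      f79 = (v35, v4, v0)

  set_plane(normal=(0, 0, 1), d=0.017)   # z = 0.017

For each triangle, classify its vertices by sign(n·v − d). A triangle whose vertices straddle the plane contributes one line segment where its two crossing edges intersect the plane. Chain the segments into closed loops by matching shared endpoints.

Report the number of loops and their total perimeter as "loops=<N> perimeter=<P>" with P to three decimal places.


Straddling triangles (32 of 80):
  (v0,v5,v1) [--+] → (2.08342, 2.01394, 0.017)–(2.91765, 0, 0.017)  len=2.1799
  (v1,v5,v6) [+-+] → (2.08342, 2.01394, 0.017)–(2.06307, 2.06307, 0.017)  len=0.0532
  (v2,v7,v3) [++-] → (1.50097, 0.654915, 0.017)–(1.7722, 0, 0.017)  len=0.7089
  (v3,v7,v8) [-+-] → (1.50097, 0.654915, 0.017)–(1.2532, 1.2532, 0.017)  len=0.6476
  (v5,v10,v6) [--+] → (0.0491288, 2.8973, 0.017)–(2.06307, 2.06307, 0.017)  len=2.1799
  (v6,v10,v11) [+-+] → (0.0491288, 2.8973, 0.017)–(0, 2.91765, 0.017)  len=0.0532
  (v7,v12,v8) [++-] → (0.598285, 1.52443, 0.017)–(1.2532, 1.2532, 0.017)  len=0.7089
  (v8,v12,v13) [-+-] → (0.598285, 1.52443, 0.017)–(0, 1.7722, 0.017)  len=0.6476
  (v10,v15,v11) [--+] → (-2.01394, 2.08342, 0.017)–(0, 2.91765, 0.017)  len=2.1799
  (v11,v15,v16) [+-+] → (-2.01394, 2.08342, 0.017)–(-2.06307, 2.06307, 0.017)  len=0.0532
  (v12,v17,v13) [++-] → (-0.654915, 1.50097, 0.017)–(0, 1.7722, 0.017)  len=0.7089
  (v13,v17,v18) [-+-] → (-0.654915, 1.50097, 0.017)–(-1.2532, 1.2532, 0.017)  len=0.6476
  (v15,v20,v16) [--+] → (-2.8973, 0.0491288, 0.017)–(-2.06307, 2.06307, 0.017)  len=2.1799
  (v16,v20,v21) [+-+] → (-2.8973, 0.0491288, 0.017)–(-2.91765, 0, 0.017)  len=0.0532
  (v17,v22,v18) [++-] → (-1.52443, 0.598285, 0.017)–(-1.2532, 1.2532, 0.017)  len=0.7089
  (v18,v22,v23) [-+-] → (-1.52443, 0.598285, 0.017)–(-1.7722, 0, 0.017)  len=0.6476
  (v20,v25,v21) [--+] → (-2.08342, -2.01394, 0.017)–(-2.91765, 0, 0.017)  len=2.1799
  (v21,v25,v26) [+-+] → (-2.08342, -2.01394, 0.017)–(-2.06307, -2.06307, 0.017)  len=0.0532
  (v22,v27,v23) [++-] → (-1.50097, -0.654915, 0.017)–(-1.7722, 0, 0.017)  len=0.7089
  (v23,v27,v28) [-+-] → (-1.50097, -0.654915, 0.017)–(-1.2532, -1.2532, 0.017)  len=0.6476
  (v25,v30,v26) [--+] → (-0.0491288, -2.8973, 0.017)–(-2.06307, -2.06307, 0.017)  len=2.1799
  (v26,v30,v31) [+-+] → (-0.0491288, -2.8973, 0.017)–(0, -2.91765, 0.017)  len=0.0532
  (v27,v32,v28) [++-] → (-0.598285, -1.52443, 0.017)–(-1.2532, -1.2532, 0.017)  len=0.7089
  (v28,v32,v33) [-+-] → (-0.598285, -1.52443, 0.017)–(0, -1.7722, 0.017)  len=0.6476
  (v30,v35,v31) [--+] → (2.01394, -2.08342, 0.017)–(0, -2.91765, 0.017)  len=2.1799
  (v31,v35,v36) [+-+] → (2.01394, -2.08342, 0.017)–(2.06307, -2.06307, 0.017)  len=0.0532
  (v32,v37,v33) [++-] → (0.654915, -1.50097, 0.017)–(0, -1.7722, 0.017)  len=0.7089
  (v33,v37,v38) [-+-] → (0.654915, -1.50097, 0.017)–(1.2532, -1.2532, 0.017)  len=0.6476
  (v35,v0,v36) [--+] → (2.8973, -0.0491288, 0.017)–(2.06307, -2.06307, 0.017)  len=2.1799
  (v36,v0,v1) [+-+] → (2.8973, -0.0491288, 0.017)–(2.91765, 0, 0.017)  len=0.0532
  (v37,v2,v38) [++-] → (1.52443, -0.598285, 0.017)–(1.2532, -1.2532, 0.017)  len=0.7089
  (v38,v2,v3) [-+-] → (1.52443, -0.598285, 0.017)–(1.7722, 0, 0.017)  len=0.6476

Chained into 2 loop(s):
  loop 1: 16 segments, perimeter = 17.8645
  loop 2: 16 segments, perimeter = 10.8513
Total perimeter = 28.716

loops=2 perimeter=28.716


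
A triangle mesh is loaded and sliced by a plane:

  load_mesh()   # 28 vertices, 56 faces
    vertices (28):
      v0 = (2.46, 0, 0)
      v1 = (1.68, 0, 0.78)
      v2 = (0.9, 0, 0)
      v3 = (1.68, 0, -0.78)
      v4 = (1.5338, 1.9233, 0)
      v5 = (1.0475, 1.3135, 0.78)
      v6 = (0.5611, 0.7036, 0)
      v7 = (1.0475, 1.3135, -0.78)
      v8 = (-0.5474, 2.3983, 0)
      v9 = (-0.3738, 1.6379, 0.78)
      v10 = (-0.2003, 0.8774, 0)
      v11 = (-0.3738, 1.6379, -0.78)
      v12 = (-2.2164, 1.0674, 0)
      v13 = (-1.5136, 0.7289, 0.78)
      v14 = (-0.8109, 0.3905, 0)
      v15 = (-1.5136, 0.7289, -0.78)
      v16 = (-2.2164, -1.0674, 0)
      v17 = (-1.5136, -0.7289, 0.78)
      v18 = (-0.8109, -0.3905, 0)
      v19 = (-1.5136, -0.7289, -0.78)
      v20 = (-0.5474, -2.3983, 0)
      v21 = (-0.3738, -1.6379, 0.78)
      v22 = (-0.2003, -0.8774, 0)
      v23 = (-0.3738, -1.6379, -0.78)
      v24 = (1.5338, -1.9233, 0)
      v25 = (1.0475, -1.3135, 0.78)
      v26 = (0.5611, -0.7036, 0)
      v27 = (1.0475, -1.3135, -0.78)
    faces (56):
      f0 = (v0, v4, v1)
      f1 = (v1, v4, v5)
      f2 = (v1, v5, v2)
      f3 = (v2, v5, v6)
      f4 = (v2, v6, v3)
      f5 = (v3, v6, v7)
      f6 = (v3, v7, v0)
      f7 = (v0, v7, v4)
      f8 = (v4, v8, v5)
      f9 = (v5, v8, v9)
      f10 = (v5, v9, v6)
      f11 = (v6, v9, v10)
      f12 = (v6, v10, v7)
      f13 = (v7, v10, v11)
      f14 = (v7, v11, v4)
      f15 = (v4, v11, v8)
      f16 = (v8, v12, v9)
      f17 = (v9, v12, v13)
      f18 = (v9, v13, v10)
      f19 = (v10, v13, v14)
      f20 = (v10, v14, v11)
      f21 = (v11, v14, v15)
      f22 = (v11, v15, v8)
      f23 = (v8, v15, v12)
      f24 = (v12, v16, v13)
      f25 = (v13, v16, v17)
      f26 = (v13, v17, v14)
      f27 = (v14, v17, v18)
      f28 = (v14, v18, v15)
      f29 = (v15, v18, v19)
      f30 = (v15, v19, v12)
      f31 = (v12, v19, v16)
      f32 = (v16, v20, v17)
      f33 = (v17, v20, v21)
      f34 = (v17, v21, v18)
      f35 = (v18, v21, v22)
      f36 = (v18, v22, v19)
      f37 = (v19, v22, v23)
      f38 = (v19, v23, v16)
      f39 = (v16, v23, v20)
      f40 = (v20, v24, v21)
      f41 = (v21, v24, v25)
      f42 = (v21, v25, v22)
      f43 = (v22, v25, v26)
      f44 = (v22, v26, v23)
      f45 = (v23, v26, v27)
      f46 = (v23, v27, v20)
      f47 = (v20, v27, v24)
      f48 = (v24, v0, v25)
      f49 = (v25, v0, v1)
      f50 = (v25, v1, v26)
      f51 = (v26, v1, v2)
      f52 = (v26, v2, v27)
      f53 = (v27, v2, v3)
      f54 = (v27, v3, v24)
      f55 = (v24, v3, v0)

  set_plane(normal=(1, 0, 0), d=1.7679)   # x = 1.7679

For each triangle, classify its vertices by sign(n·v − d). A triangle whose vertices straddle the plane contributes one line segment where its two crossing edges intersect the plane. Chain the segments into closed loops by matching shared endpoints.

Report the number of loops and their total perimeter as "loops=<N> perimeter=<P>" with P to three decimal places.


Straddling triangles (6 of 56):
  (v0,v4,v1) [+--] → (1.7679, 1.43718, 0)–(1.7679, 0, 0.6921)  len=1.5951
  (v3,v7,v0) [--+] → (1.7679, 0.643592, -0.382186)–(1.7679, 0, -0.6921)  len=0.7143
  (v0,v7,v4) [+--] → (1.7679, 0.643592, -0.382186)–(1.7679, 1.43718, 0)  len=0.8808
  (v24,v0,v25) [-+-] → (1.7679, -1.43718, 0)–(1.7679, -0.643592, 0.382186)  len=0.8808
  (v25,v0,v1) [-+-] → (1.7679, -0.643592, 0.382186)–(1.7679, 0, 0.6921)  len=0.7143
  (v24,v3,v0) [--+] → (1.7679, 0, -0.6921)–(1.7679, -1.43718, 0)  len=1.5951

Chained into 1 loop(s):
  loop 1: 6 segments, perimeter = 6.3806
Total perimeter = 6.381

loops=1 perimeter=6.381


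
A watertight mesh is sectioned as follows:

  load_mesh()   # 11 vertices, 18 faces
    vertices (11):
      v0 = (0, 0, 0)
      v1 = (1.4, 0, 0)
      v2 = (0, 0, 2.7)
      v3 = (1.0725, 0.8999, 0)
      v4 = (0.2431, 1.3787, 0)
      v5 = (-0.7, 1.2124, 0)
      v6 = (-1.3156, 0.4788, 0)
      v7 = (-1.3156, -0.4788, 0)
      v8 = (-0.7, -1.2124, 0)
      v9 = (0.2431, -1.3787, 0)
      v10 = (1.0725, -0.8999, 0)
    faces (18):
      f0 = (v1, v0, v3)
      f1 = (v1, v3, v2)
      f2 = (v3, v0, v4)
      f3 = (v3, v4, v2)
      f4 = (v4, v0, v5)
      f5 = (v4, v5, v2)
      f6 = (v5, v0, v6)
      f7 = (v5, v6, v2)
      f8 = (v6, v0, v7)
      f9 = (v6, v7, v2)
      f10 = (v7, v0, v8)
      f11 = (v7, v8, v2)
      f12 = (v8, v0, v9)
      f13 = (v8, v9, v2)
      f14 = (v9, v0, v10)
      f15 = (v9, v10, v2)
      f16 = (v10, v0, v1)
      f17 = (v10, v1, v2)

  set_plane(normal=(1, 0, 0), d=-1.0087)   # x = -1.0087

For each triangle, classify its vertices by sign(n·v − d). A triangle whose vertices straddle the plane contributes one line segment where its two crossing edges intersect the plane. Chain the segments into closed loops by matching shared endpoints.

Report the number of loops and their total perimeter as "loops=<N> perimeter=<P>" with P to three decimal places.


Straddling triangles (6 of 18):
  (v5,v0,v6) [++-] → (-1.0087, 0.367107, 0)–(-1.0087, 0.844527, 0)  len=0.4774
  (v5,v6,v2) [+-+] → (-1.0087, 0.844527, 0)–(-1.0087, 0.367107, 0.629849)  len=0.7903
  (v6,v0,v7) [-+-] → (-1.0087, 0.367107, 0)–(-1.0087, -0.367107, 0)  len=0.7342
  (v6,v7,v2) [--+] → (-1.0087, -0.367107, 0.629849)–(-1.0087, 0.367107, 0.629849)  len=0.7342
  (v7,v0,v8) [-++] → (-1.0087, -0.367107, 0)–(-1.0087, -0.844527, 0)  len=0.4774
  (v7,v8,v2) [-++] → (-1.0087, -0.844527, 0)–(-1.0087, -0.367107, 0.629849)  len=0.7903

Chained into 1 loop(s):
  loop 1: 6 segments, perimeter = 4.0040
Total perimeter = 4.004

loops=1 perimeter=4.004
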